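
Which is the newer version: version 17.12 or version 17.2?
version 17.12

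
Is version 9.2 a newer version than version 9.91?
No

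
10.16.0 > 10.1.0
True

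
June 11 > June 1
True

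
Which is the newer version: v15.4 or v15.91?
v15.91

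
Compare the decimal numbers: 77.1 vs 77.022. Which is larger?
77.1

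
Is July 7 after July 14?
No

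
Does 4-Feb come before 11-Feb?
Yes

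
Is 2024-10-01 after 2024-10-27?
No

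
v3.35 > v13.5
False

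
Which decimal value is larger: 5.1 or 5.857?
5.857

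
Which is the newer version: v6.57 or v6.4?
v6.57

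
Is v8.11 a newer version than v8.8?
Yes. Version numbers are compared segment by segment as integers, not as decimals: minor version 11 > 8, so v8.11 > v8.8 (even though the decimal 8.11 < 8.8).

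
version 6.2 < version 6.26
True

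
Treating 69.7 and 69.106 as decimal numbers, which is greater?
69.7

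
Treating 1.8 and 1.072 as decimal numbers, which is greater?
1.8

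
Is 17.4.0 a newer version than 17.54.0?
No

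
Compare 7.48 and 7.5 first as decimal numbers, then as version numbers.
As decimals: 7.48 < 7.5. As versions: v7.48 > v7.5 (minor version 48 > 5).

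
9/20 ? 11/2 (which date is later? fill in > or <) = <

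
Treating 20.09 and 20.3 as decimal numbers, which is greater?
20.3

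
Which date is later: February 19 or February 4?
February 19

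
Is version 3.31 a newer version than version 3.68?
No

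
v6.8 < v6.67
True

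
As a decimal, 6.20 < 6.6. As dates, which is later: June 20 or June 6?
June 20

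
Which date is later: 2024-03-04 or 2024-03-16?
2024-03-16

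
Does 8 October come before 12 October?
Yes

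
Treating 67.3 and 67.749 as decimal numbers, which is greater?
67.749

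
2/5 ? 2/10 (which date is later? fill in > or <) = <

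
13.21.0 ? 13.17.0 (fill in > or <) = >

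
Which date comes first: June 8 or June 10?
June 8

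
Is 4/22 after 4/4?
Yes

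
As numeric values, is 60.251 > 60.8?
False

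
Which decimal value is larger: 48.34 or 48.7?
48.7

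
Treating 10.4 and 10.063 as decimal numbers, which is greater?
10.4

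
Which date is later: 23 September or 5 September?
23 September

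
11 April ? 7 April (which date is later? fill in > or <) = >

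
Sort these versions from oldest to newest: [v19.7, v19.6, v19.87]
[v19.6, v19.7, v19.87]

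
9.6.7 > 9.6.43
False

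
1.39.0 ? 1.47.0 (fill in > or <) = <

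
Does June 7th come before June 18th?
Yes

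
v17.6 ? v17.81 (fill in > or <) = <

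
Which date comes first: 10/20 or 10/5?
10/5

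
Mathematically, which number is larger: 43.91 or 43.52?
43.91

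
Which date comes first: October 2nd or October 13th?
October 2nd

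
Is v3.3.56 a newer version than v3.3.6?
Yes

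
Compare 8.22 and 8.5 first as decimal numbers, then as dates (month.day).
As decimals: 8.22 < 8.5. As dates: 8/22 is later than 8/5 (day 22 > day 5).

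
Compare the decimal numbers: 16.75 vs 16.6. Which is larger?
16.75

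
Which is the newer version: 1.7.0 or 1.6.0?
1.7.0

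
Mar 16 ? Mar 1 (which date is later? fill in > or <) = >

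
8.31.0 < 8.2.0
False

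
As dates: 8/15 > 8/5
True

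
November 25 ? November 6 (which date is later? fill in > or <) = >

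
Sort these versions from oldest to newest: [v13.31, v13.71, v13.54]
[v13.31, v13.54, v13.71]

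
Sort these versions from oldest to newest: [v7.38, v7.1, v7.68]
[v7.1, v7.38, v7.68]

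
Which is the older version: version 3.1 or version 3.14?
version 3.1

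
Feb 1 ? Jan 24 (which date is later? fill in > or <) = >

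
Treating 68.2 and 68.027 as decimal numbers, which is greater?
68.2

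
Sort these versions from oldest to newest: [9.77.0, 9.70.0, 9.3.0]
[9.3.0, 9.70.0, 9.77.0]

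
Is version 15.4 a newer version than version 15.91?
No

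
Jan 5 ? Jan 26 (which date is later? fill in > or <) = <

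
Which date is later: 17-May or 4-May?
17-May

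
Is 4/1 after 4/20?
No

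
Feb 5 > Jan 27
True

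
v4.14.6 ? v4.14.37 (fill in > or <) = <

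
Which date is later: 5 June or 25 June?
25 June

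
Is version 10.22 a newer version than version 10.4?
Yes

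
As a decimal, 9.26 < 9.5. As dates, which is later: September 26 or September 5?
September 26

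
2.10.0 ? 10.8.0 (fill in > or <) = <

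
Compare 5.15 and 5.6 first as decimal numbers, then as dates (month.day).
As decimals: 5.15 < 5.6. As dates: 5/15 is later than 5/6 (day 15 > day 6).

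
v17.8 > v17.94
False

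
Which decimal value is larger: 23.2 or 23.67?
23.67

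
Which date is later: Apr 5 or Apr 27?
Apr 27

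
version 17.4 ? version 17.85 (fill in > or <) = <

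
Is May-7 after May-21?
No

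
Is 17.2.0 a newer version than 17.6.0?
No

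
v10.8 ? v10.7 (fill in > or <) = >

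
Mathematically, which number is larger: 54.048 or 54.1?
54.1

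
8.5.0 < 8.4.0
False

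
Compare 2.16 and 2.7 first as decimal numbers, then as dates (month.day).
As decimals: 2.16 < 2.7. As dates: 2/16 is later than 2/7 (day 16 > day 7).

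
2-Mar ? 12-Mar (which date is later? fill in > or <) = <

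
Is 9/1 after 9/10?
No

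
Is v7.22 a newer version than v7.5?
Yes. Version numbers are compared segment by segment as integers, not as decimals: minor version 22 > 5, so v7.22 > v7.5 (even though the decimal 7.22 < 7.5).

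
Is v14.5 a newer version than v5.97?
Yes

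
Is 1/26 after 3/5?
No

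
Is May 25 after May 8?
Yes. Day 25 comes after day 8 in May — this is a date comparison, not a decimal one (the decimal 5.25 would be smaller than 5.8).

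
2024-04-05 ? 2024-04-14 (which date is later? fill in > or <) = <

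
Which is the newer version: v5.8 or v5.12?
v5.12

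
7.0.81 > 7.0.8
True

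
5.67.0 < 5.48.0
False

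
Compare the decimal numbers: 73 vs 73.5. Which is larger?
73.5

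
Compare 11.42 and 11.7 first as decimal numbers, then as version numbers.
As decimals: 11.42 < 11.7. As versions: v11.42 > v11.7 (minor version 42 > 7).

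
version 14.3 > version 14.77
False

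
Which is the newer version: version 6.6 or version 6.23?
version 6.23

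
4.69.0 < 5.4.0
True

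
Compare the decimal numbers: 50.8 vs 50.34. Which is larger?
50.8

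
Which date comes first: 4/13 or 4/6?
4/6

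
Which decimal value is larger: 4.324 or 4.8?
4.8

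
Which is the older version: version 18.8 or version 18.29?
version 18.8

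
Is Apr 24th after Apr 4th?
Yes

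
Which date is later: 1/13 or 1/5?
1/13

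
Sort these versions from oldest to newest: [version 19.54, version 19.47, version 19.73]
[version 19.47, version 19.54, version 19.73]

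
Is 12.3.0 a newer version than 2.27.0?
Yes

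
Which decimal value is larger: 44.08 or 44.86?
44.86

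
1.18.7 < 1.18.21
True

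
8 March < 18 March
True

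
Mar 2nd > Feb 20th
True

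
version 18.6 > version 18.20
False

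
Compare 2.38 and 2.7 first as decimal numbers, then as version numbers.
As decimals: 2.38 < 2.7. As versions: v2.38 > v2.7 (minor version 38 > 7).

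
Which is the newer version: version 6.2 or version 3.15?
version 6.2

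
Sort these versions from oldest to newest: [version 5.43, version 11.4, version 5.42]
[version 5.42, version 5.43, version 11.4]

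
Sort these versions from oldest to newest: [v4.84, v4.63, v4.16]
[v4.16, v4.63, v4.84]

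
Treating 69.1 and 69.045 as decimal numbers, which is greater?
69.1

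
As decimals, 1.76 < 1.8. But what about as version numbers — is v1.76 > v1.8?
True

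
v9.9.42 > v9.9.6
True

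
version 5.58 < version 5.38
False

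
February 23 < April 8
True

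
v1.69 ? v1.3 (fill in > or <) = >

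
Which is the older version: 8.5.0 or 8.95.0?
8.5.0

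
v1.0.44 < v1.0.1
False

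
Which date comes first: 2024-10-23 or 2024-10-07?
2024-10-07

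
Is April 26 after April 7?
Yes. Day 26 comes after day 7 in April — this is a date comparison, not a decimal one (the decimal 4.26 would be smaller than 4.7).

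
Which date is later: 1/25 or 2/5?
2/5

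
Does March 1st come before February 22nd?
No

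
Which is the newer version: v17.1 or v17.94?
v17.94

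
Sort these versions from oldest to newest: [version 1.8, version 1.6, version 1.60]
[version 1.6, version 1.8, version 1.60]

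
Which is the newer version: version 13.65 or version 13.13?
version 13.65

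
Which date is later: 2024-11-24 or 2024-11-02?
2024-11-24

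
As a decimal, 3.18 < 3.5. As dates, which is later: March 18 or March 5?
March 18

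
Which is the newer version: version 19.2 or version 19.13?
version 19.13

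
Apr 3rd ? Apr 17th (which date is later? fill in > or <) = <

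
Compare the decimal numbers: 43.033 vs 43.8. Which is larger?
43.8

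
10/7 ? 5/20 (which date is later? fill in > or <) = >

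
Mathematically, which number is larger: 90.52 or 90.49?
90.52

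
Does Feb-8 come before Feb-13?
Yes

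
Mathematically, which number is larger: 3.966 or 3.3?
3.966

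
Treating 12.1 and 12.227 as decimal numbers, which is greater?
12.227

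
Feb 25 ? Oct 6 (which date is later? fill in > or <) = <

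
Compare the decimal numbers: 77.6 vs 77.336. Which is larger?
77.6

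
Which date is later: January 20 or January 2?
January 20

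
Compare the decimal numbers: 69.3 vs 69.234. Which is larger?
69.3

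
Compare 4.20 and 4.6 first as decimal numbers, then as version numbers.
As decimals: 4.20 < 4.6. As versions: v4.20 > v4.6 (minor version 20 > 6).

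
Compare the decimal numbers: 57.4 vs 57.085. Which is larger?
57.4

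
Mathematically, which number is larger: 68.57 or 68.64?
68.64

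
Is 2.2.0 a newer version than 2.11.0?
No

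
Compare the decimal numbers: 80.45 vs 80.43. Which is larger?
80.45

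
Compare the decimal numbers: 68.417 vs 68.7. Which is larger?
68.7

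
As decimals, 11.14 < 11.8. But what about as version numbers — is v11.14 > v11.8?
True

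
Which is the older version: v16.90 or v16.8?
v16.8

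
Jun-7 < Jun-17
True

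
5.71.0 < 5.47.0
False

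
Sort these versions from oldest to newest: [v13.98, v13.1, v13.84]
[v13.1, v13.84, v13.98]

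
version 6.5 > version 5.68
True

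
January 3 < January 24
True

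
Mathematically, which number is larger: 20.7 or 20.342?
20.7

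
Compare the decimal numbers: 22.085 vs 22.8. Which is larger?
22.8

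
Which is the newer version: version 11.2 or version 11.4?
version 11.4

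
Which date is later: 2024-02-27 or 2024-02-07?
2024-02-27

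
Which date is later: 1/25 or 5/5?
5/5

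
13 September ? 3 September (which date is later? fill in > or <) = >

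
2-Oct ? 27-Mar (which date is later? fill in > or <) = >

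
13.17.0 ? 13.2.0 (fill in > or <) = >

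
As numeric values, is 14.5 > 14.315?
True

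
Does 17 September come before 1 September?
No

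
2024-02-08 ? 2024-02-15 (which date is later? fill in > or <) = <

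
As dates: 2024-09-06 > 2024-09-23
False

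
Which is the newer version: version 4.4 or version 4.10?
version 4.10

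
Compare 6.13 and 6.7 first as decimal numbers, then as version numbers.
As decimals: 6.13 < 6.7. As versions: v6.13 > v6.7 (minor version 13 > 7).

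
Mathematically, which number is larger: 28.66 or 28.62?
28.66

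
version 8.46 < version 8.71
True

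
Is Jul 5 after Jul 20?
No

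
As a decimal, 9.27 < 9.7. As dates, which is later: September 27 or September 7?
September 27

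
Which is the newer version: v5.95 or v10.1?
v10.1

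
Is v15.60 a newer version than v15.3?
Yes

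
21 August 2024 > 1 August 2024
True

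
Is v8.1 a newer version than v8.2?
No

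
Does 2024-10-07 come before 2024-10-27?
Yes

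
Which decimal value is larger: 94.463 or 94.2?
94.463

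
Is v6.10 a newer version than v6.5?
Yes. Version numbers are compared segment by segment as integers, not as decimals: minor version 10 > 5, so v6.10 > v6.5 (even though the decimal 6.10 < 6.5).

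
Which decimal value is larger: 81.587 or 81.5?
81.587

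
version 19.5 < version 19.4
False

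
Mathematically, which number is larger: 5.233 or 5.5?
5.5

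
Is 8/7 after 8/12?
No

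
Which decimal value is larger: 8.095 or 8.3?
8.3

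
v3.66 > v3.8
True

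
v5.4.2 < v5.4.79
True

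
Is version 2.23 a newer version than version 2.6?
Yes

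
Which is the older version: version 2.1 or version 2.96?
version 2.1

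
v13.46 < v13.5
False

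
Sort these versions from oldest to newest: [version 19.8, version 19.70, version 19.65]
[version 19.8, version 19.65, version 19.70]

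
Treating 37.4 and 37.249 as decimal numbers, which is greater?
37.4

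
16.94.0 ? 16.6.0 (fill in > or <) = >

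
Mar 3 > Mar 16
False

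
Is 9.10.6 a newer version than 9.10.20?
No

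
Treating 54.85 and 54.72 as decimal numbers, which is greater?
54.85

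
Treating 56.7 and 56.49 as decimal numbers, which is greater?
56.7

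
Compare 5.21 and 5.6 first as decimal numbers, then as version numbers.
As decimals: 5.21 < 5.6. As versions: v5.21 > v5.6 (minor version 21 > 6).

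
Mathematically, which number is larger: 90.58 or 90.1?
90.58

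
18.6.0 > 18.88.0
False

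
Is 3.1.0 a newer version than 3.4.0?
No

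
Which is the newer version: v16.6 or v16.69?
v16.69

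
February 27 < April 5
True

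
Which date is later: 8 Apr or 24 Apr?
24 Apr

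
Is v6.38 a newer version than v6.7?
Yes. Version numbers are compared segment by segment as integers, not as decimals: minor version 38 > 7, so v6.38 > v6.7 (even though the decimal 6.38 < 6.7).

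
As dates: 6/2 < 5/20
False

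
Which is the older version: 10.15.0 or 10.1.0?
10.1.0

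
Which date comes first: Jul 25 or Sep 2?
Jul 25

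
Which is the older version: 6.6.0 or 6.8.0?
6.6.0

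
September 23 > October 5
False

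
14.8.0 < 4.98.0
False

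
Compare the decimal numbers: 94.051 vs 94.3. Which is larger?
94.3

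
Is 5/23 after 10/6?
No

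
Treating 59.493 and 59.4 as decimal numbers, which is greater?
59.493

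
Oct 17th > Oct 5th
True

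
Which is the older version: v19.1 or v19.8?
v19.1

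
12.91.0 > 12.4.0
True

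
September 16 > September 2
True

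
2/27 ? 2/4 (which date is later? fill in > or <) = >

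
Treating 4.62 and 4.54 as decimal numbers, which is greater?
4.62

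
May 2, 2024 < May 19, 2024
True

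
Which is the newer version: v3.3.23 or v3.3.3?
v3.3.23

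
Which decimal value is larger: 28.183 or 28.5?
28.5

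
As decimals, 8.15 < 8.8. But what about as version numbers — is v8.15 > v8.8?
True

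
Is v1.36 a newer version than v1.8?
Yes. Version numbers are compared segment by segment as integers, not as decimals: minor version 36 > 8, so v1.36 > v1.8 (even though the decimal 1.36 < 1.8).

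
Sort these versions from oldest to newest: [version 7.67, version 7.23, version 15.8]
[version 7.23, version 7.67, version 15.8]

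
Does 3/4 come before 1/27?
No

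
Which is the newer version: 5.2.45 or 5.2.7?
5.2.45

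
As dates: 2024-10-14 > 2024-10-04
True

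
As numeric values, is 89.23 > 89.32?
False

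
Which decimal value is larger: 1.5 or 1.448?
1.5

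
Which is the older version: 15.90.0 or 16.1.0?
15.90.0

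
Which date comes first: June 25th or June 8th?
June 8th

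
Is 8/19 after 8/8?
Yes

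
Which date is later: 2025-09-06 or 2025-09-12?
2025-09-12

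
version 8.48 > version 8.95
False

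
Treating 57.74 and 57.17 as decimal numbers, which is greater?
57.74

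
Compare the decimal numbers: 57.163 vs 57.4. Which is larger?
57.4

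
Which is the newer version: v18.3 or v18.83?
v18.83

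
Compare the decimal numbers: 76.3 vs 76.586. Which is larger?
76.586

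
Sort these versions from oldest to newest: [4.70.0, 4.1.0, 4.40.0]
[4.1.0, 4.40.0, 4.70.0]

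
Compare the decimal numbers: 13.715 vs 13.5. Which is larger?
13.715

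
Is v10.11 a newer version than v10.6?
Yes. Version numbers are compared segment by segment as integers, not as decimals: minor version 11 > 6, so v10.11 > v10.6 (even though the decimal 10.11 < 10.6).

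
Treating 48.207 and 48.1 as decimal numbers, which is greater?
48.207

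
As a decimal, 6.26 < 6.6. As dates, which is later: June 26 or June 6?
June 26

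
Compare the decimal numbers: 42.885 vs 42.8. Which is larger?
42.885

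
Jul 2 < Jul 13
True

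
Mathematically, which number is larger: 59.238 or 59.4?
59.4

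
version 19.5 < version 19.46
True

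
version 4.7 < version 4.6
False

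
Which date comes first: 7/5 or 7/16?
7/5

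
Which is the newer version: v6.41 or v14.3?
v14.3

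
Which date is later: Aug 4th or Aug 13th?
Aug 13th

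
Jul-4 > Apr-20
True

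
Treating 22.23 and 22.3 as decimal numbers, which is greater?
22.3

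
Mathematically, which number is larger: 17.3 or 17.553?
17.553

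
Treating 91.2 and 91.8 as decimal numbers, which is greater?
91.8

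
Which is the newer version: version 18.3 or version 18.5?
version 18.5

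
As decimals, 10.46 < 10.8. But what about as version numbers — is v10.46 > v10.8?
True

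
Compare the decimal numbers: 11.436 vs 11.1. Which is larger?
11.436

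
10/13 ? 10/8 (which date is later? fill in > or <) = >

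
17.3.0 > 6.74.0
True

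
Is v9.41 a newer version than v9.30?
Yes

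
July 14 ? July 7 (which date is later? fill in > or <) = >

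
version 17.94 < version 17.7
False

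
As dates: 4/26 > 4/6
True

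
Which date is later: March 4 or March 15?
March 15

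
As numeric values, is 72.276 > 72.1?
True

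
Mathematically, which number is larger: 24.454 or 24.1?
24.454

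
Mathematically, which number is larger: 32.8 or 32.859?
32.859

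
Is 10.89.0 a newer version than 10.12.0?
Yes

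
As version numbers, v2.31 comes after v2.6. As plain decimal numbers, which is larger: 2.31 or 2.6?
2.6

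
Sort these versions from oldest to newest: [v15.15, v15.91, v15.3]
[v15.3, v15.15, v15.91]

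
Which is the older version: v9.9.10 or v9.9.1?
v9.9.1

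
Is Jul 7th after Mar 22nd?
Yes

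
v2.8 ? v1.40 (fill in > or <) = >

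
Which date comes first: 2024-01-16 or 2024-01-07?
2024-01-07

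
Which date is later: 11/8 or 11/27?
11/27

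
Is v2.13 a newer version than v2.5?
Yes. Version numbers are compared segment by segment as integers, not as decimals: minor version 13 > 5, so v2.13 > v2.5 (even though the decimal 2.13 < 2.5).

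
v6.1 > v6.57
False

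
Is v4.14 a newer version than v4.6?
Yes. Version numbers are compared segment by segment as integers, not as decimals: minor version 14 > 6, so v4.14 > v4.6 (even though the decimal 4.14 < 4.6).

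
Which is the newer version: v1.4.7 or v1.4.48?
v1.4.48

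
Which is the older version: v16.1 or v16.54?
v16.1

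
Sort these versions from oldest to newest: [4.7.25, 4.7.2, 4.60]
[4.7.2, 4.7.25, 4.60]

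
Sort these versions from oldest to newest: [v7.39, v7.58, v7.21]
[v7.21, v7.39, v7.58]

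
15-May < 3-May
False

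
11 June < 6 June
False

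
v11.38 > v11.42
False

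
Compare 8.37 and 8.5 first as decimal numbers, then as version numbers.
As decimals: 8.37 < 8.5. As versions: v8.37 > v8.5 (minor version 37 > 5).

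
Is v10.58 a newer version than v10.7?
Yes. Version numbers are compared segment by segment as integers, not as decimals: minor version 58 > 7, so v10.58 > v10.7 (even though the decimal 10.58 < 10.7).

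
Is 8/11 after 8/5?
Yes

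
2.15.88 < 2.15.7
False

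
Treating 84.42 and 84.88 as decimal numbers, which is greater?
84.88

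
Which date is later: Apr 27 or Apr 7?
Apr 27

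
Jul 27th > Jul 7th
True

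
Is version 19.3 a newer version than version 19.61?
No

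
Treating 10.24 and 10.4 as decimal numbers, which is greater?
10.4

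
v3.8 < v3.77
True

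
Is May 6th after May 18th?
No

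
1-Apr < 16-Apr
True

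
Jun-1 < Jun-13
True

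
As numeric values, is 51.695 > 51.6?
True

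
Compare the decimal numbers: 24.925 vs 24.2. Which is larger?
24.925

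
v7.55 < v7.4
False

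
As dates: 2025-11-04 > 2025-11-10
False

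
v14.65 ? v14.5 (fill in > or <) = >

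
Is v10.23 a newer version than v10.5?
Yes. Version numbers are compared segment by segment as integers, not as decimals: minor version 23 > 5, so v10.23 > v10.5 (even though the decimal 10.23 < 10.5).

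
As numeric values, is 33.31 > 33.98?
False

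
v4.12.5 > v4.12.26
False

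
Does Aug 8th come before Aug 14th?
Yes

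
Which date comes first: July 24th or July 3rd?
July 3rd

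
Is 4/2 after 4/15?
No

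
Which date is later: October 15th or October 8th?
October 15th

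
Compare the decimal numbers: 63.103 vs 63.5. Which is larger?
63.5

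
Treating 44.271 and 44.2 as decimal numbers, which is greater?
44.271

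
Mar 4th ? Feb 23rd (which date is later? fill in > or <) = >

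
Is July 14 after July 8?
Yes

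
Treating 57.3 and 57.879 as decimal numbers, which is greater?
57.879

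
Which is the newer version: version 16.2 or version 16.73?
version 16.73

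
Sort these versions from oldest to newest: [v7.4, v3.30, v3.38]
[v3.30, v3.38, v7.4]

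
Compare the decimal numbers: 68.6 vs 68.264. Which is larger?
68.6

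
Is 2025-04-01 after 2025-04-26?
No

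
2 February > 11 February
False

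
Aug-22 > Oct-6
False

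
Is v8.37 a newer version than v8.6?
Yes. Version numbers are compared segment by segment as integers, not as decimals: minor version 37 > 6, so v8.37 > v8.6 (even though the decimal 8.37 < 8.6).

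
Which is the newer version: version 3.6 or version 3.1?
version 3.6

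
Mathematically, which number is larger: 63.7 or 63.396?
63.7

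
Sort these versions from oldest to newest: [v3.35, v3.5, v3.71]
[v3.5, v3.35, v3.71]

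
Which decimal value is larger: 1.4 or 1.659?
1.659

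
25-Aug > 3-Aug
True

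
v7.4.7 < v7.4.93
True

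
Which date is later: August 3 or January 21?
August 3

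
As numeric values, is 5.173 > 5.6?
False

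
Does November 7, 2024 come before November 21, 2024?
Yes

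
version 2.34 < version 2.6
False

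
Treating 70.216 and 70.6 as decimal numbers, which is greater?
70.6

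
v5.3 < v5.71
True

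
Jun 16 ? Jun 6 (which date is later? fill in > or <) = >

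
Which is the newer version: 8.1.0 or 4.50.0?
8.1.0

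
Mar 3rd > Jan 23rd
True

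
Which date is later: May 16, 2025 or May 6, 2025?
May 16, 2025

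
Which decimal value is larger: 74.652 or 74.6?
74.652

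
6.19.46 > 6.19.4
True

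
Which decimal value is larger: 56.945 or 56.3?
56.945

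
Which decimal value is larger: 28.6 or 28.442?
28.6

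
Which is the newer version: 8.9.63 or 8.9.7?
8.9.63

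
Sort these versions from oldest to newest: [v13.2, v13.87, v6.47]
[v6.47, v13.2, v13.87]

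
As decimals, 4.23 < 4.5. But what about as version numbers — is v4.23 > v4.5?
True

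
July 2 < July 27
True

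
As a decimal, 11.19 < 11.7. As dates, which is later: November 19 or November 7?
November 19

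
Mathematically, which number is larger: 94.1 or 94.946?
94.946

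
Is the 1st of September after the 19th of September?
No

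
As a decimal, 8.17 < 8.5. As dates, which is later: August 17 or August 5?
August 17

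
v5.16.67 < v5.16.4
False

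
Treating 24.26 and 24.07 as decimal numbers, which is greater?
24.26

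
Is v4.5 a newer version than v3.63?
Yes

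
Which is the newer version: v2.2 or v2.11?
v2.11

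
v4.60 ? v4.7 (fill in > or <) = >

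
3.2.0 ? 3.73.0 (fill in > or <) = <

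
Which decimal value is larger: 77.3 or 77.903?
77.903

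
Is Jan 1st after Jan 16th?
No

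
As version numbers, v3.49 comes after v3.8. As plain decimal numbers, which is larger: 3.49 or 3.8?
3.8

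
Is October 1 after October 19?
No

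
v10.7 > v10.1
True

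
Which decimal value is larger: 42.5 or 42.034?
42.5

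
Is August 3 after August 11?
No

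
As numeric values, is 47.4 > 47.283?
True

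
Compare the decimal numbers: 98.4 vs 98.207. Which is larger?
98.4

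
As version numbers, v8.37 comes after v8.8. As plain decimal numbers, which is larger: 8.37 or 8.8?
8.8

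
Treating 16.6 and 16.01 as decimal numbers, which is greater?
16.6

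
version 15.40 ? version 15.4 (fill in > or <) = >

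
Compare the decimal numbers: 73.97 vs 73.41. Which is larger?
73.97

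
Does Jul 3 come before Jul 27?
Yes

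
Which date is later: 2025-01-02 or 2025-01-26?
2025-01-26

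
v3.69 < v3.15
False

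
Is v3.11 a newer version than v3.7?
Yes. Version numbers are compared segment by segment as integers, not as decimals: minor version 11 > 7, so v3.11 > v3.7 (even though the decimal 3.11 < 3.7).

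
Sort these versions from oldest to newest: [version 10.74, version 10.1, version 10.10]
[version 10.1, version 10.10, version 10.74]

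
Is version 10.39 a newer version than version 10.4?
Yes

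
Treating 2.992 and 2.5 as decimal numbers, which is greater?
2.992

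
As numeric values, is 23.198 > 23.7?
False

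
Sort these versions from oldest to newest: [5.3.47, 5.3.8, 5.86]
[5.3.8, 5.3.47, 5.86]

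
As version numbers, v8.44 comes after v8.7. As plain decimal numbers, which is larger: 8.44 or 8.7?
8.7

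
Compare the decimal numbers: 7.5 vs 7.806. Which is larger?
7.806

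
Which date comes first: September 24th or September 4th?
September 4th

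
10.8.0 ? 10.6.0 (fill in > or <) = >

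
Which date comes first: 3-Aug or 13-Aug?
3-Aug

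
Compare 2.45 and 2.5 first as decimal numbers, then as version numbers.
As decimals: 2.45 < 2.5. As versions: v2.45 > v2.5 (minor version 45 > 5).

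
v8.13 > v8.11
True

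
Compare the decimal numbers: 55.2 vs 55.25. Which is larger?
55.25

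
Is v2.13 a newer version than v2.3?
Yes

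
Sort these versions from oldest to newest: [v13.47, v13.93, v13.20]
[v13.20, v13.47, v13.93]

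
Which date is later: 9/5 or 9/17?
9/17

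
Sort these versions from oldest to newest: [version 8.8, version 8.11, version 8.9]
[version 8.8, version 8.9, version 8.11]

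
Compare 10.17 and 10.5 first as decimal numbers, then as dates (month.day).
As decimals: 10.17 < 10.5. As dates: 10/17 is later than 10/5 (day 17 > day 5).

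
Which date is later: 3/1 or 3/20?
3/20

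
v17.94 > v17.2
True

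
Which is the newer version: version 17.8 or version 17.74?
version 17.74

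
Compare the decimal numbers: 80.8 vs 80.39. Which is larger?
80.8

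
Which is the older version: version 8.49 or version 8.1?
version 8.1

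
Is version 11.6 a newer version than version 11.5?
Yes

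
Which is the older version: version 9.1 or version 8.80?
version 8.80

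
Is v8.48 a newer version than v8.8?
Yes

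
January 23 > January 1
True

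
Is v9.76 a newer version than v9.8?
Yes. Version numbers are compared segment by segment as integers, not as decimals: minor version 76 > 8, so v9.76 > v9.8 (even though the decimal 9.76 < 9.8).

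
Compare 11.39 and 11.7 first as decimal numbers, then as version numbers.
As decimals: 11.39 < 11.7. As versions: v11.39 > v11.7 (minor version 39 > 7).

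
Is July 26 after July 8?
Yes. Day 26 comes after day 8 in July — this is a date comparison, not a decimal one (the decimal 7.26 would be smaller than 7.8).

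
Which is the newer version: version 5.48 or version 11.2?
version 11.2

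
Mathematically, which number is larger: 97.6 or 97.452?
97.6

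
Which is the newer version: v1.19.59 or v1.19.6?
v1.19.59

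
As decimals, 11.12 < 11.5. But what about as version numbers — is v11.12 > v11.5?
True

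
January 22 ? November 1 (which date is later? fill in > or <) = <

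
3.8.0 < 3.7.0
False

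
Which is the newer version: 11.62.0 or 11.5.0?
11.62.0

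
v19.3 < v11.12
False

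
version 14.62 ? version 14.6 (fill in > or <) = >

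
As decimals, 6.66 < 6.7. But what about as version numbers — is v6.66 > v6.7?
True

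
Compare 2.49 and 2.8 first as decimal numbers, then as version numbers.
As decimals: 2.49 < 2.8. As versions: v2.49 > v2.8 (minor version 49 > 8).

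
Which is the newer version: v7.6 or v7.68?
v7.68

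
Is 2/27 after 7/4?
No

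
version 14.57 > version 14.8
True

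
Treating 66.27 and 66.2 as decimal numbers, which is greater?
66.27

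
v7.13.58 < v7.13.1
False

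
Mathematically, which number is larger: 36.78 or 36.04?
36.78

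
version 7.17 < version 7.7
False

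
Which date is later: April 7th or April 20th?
April 20th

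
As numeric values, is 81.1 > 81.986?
False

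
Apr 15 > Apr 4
True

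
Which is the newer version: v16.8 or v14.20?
v16.8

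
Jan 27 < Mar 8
True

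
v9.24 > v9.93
False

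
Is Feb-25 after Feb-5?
Yes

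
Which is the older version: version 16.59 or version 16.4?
version 16.4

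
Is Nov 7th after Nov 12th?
No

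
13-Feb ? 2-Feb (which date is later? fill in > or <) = >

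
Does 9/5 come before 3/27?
No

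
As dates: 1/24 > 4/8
False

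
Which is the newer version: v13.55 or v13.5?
v13.55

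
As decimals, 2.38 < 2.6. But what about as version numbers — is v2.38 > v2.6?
True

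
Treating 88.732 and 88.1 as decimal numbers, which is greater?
88.732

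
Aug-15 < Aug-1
False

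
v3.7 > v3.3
True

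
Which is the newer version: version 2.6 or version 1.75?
version 2.6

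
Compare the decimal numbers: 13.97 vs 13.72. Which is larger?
13.97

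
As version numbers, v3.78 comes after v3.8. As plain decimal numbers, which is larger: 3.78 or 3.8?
3.8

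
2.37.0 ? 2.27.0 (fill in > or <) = >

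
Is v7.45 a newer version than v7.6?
Yes. Version numbers are compared segment by segment as integers, not as decimals: minor version 45 > 6, so v7.45 > v7.6 (even though the decimal 7.45 < 7.6).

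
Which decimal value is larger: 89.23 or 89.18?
89.23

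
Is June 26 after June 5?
Yes. Day 26 comes after day 5 in June — this is a date comparison, not a decimal one (the decimal 6.26 would be smaller than 6.5).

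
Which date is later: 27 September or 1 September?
27 September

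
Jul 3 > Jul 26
False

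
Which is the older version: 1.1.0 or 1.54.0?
1.1.0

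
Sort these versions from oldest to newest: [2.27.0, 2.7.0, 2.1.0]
[2.1.0, 2.7.0, 2.27.0]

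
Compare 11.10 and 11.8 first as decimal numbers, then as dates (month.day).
As decimals: 11.10 < 11.8. As dates: 11/10 is later than 11/8 (day 10 > day 8).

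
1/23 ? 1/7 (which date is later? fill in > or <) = >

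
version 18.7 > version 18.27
False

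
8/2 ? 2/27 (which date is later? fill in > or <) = >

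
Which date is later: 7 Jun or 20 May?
7 Jun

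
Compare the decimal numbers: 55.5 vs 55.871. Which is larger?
55.871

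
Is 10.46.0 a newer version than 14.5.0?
No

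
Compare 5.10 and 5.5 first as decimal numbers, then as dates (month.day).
As decimals: 5.10 < 5.5. As dates: 5/10 is later than 5/5 (day 10 > day 5).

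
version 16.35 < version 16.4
False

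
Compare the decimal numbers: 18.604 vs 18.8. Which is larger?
18.8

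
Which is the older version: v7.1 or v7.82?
v7.1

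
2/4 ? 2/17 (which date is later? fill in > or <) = <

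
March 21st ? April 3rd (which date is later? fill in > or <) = <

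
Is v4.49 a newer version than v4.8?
Yes. Version numbers are compared segment by segment as integers, not as decimals: minor version 49 > 8, so v4.49 > v4.8 (even though the decimal 4.49 < 4.8).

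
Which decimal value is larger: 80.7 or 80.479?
80.7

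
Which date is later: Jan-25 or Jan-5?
Jan-25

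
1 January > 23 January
False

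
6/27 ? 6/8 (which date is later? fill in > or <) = >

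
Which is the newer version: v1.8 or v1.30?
v1.30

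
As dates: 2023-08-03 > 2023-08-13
False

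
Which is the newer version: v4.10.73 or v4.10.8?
v4.10.73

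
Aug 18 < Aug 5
False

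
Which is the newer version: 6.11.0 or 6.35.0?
6.35.0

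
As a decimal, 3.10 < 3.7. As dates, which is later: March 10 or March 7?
March 10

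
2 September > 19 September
False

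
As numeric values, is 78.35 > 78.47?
False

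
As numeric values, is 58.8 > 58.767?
True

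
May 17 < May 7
False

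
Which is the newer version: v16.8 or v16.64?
v16.64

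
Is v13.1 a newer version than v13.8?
No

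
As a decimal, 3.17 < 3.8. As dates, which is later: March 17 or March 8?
March 17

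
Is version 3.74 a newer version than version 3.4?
Yes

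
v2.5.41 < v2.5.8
False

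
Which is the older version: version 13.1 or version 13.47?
version 13.1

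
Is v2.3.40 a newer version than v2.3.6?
Yes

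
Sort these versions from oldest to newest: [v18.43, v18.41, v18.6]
[v18.6, v18.41, v18.43]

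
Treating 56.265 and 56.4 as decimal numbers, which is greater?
56.4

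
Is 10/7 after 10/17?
No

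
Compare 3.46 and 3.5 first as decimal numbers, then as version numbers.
As decimals: 3.46 < 3.5. As versions: v3.46 > v3.5 (minor version 46 > 5).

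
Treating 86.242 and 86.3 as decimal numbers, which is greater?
86.3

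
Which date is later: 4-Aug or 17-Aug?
17-Aug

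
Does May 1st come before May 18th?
Yes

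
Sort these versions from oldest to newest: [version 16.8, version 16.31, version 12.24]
[version 12.24, version 16.8, version 16.31]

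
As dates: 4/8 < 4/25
True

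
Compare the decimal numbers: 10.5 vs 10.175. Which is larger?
10.5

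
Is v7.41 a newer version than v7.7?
Yes. Version numbers are compared segment by segment as integers, not as decimals: minor version 41 > 7, so v7.41 > v7.7 (even though the decimal 7.41 < 7.7).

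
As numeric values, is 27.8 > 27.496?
True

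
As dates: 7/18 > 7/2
True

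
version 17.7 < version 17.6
False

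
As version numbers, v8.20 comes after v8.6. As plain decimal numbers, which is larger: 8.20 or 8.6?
8.6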